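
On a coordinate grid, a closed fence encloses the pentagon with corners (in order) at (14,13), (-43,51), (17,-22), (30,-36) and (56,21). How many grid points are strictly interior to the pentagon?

2229

The shoelace formula gives twice the area as |(14·51 − (-43)·13) + ((-43)·(-22) − 17·51) + (17·(-36) − 30·(-22)) + (30·21 − 56·(-36)) + (56·13 − 14·21)| = 4480, so the area is 2240.
The number of boundary lattice points is Σ gcd(|Δx|,|Δy|) = gcd(57,38) + gcd(60,73) + gcd(13,14) + gcd(26,57) + gcd(42,8) = 19+1+1+1+2 = 24.
By Pick's theorem A = I + B/2 − 1, so I = 2240 − 24/2 + 1 = 2229.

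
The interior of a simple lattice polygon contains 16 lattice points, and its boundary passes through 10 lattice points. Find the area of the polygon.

Pick's theorem states A = I + B/2 − 1, so A = 16 + 10/2 − 1 = 20.

20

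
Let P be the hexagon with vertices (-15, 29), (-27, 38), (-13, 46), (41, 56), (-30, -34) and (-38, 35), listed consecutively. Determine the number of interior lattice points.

Using the shoelace formula, 2A = |((-15)·38 − (-27)·29) + ((-27)·46 − (-13)·38) + ((-13)·56 − 41·46) + (41·(-34) − (-30)·56) + ((-30)·35 − (-38)·(-34)) + ((-38)·29 − (-15)·35)| = 5782, so the area is 2891.
Summing gcd(|Δx|,|Δy|) over the edges gives the boundary count: gcd(12,9) + gcd(14,8) + gcd(54,10) + gcd(71,90) + gcd(8,69) + gcd(23,6) = 3+2+2+1+1+1 = 10.
Pick's theorem gives I = A − B/2 + 1 = 2891 − 10/2 + 1 = 2887.

2887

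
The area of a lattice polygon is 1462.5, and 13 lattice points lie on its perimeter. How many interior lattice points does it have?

From Pick's theorem, I = A − B/2 + 1 = 1462.5 − 13/2 + 1 = 1457.

1457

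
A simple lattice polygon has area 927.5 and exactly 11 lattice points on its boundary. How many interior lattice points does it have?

923

From Pick's theorem, I = A − B/2 + 1 = 927.5 − 11/2 + 1 = 923.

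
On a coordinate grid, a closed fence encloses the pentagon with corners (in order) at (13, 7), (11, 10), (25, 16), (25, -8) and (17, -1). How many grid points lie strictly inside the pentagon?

174

Using the shoelace formula, 2A = |[13·10 − 11·7] + [11·16 − 25·10] + [25·(-8) − 25·16] + [25·(-1) − 17·(-8)] + [17·7 − 13·(-1)]| = 378, so the area is 189.
Summing gcd(|Δx|,|Δy|) over the edges gives the boundary count: gcd(2,3) + gcd(14,6) + gcd(0,24) + gcd(8,7) + gcd(4,8) = 1+2+24+1+4 = 32.
By Pick's theorem A = I + B/2 − 1, so I = 189 − 32/2 + 1 = 174.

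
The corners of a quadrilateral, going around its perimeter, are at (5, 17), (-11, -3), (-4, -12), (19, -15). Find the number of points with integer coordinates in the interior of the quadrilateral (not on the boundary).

Using the shoelace formula, 2A = |(5·(-3) − (-11)·17) + ((-11)·(-12) − (-4)·(-3)) + ((-4)·(-15) − 19·(-12)) + (19·17 − 5·(-15))| = 978, so the area is 489.
Along each edge there are gcd(|Δx|,|Δy|)+1 lattice points, so counting each shared vertex once the boundary has gcd(16,20) + gcd(7,9) + gcd(23,3) + gcd(14,32) = 4+1+1+2 = 8.
By Pick's theorem A = I + B/2 − 1, so I = 489 − 8/2 + 1 = 486.

486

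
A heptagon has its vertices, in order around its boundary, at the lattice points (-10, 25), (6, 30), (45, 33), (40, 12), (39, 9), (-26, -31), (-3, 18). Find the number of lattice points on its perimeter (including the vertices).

Along each edge there are gcd(|Δx|,|Δy|)+1 lattice points, so counting each shared vertex once the boundary has gcd(16,5) + gcd(39,3) + gcd(5,21) + gcd(1,3) + gcd(65,40) + gcd(23,49) + gcd(7,7) = 1+3+1+1+5+1+7 = 19.

19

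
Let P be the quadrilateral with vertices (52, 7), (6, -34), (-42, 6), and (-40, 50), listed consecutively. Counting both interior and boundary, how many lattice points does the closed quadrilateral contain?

The shoelace formula gives twice the area as |(52·(-34) − 6·7) + (6·6 − (-42)·(-34)) + ((-42)·50 − (-40)·6) + ((-40)·7 − 52·50)| = 7942, so the area is 3971.
Along each edge there are gcd(|Δx|,|Δy|)+1 lattice points, so counting each shared vertex once the boundary has gcd(46,41) + gcd(48,40) + gcd(2,44) + gcd(92,43) = 1+8+2+1 = 12.
Pick's theorem gives I = A − B/2 + 1 = 3971 − 12/2 + 1 = 3966, so the closed region contains I + B = 3966 + 12 = 3978 lattice points.

3978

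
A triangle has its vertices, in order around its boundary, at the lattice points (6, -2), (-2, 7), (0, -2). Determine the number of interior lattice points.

24

Using the shoelace formula, 2A = |(6·7 − (-2)·(-2)) + ((-2)·(-2) − 0·7) + (0·(-2) − 6·(-2))| = 54, so the area is 27.
The number of boundary lattice points is Σ gcd(|Δx|,|Δy|) = gcd(8,9) + gcd(2,9) + gcd(6,0) = 1+1+6 = 8.
By Pick's theorem A = I + B/2 − 1, so I = 27 − 8/2 + 1 = 24.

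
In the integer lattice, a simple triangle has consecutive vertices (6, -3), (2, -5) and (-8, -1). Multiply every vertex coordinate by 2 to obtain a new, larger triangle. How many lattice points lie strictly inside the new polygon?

By the shoelace formula, twice the signed area is |[6·(-5) − 2·(-3)] + [2·(-1) − (-8)·(-5)] + [(-8)·(-3) − 6·(-1)]| = 36, so the area is 18.
The number of boundary lattice points is Σ gcd(|Δx|,|Δy|) = gcd(4,2) + gcd(10,4) + gcd(14,2) = 2+2+2 = 6.
Scaling by 2 multiplies the area by 2² = 4 (so the new area is 72) and multiplies the boundary lattice-point count by 2, giving 12.
By Pick's theorem, the interior count of the dilated polygon is 72 − 12/2 + 1 = 67.

67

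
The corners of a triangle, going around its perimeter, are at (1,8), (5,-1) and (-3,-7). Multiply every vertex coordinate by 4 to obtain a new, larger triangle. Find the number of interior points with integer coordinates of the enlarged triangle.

Using the shoelace formula, 2A = |(1·(-1) − 5·8) + (5·(-7) − (-3)·(-1)) + ((-3)·8 − 1·(-7))| = 96, so the area is 48.
Summing gcd(|Δx|,|Δy|) over the edges gives the boundary count: gcd(4,9) + gcd(8,6) + gcd(4,15) = 1+2+1 = 4.
Scaling by 4 multiplies the area by 4² = 16 (so the new area is 768) and multiplies the boundary lattice-point count by 4, giving 16.
By Pick's theorem, the interior count of the dilated polygon is 768 − 16/2 + 1 = 761.

761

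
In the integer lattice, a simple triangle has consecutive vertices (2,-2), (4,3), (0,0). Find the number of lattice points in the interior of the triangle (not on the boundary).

6

The shoelace formula gives twice the area as |(2·3 − 4·(-2)) + (4·0 − 0·3) + (0·(-2) − 2·0)| = 14, so the area is 7.
Along each edge there are gcd(|Δx|,|Δy|)+1 lattice points, so counting each shared vertex once the boundary has gcd(2,5) + gcd(4,3) + gcd(2,2) = 1+1+2 = 4.
Pick's theorem gives I = A − B/2 + 1 = 7 − 4/2 + 1 = 6.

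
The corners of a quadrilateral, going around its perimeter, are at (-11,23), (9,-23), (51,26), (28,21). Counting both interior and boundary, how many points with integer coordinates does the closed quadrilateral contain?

1342

The shoelace formula gives twice the area as |((-11)·(-23) − 9·23) + (9·26 − 51·(-23)) + (51·21 − 28·26) + (28·23 − (-11)·21)| = 2671, so the area is 1335.5.
Along each edge there are gcd(|Δx|,|Δy|)+1 lattice points, so counting each shared vertex once the boundary has gcd(20,46) + gcd(42,49) + gcd(23,5) + gcd(39,2) = 2+7+1+1 = 11.
Pick's theorem gives I = A − B/2 + 1 = 1335.5 − 11/2 + 1 = 1331, so the closed region contains I + B = 1331 + 11 = 1342 lattice points.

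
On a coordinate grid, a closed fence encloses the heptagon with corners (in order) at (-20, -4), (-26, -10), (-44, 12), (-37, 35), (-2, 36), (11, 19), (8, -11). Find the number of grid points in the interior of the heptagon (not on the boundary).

By the shoelace formula, twice the signed area is |[(-20)·(-10) − (-26)·(-4)] + [(-26)·12 − (-44)·(-10)] + [(-44)·35 − (-37)·12] + [(-37)·36 − (-2)·35] + [(-2)·19 − 11·36] + [11·(-11) − 8·19] + [8·(-4) − (-20)·(-11)]| = 3973, so the area is 3973/2.
The number of boundary lattice points is Σ gcd(|Δx|,|Δy|) = gcd(6,6) + gcd(18,22) + gcd(7,23) + gcd(35,1) + gcd(13,17) + gcd(3,30) + gcd(28,7) = 6+2+1+1+1+3+7 = 21.
By Pick's theorem A = I + B/2 − 1, so I = 3973/2 − 21/2 + 1 = 1977.

1977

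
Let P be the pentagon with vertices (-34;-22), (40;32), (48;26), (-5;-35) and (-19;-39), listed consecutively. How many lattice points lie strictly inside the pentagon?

1813

The shoelace formula gives twice the area as |[(-34)·32 − 40·(-22)] + [40·26 − 48·32] + [48·(-35) − (-5)·26] + [(-5)·(-39) − (-19)·(-35)] + [(-19)·(-22) − (-34)·(-39)]| = 3632, so the area is 1816.
The number of boundary lattice points is Σ gcd(|Δx|,|Δy|) = gcd(74,54) + gcd(8,6) + gcd(53,61) + gcd(14,4) + gcd(15,17) = 2+2+1+2+1 = 8.
By Pick's theorem A = I + B/2 − 1, so I = 1816 − 8/2 + 1 = 1813.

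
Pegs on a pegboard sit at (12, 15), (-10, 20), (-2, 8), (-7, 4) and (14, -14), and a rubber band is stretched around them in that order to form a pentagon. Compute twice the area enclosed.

818

The shoelace formula gives twice the area as |[12·20 − (-10)·15] + [(-10)·8 − (-2)·20] + [(-2)·4 − (-7)·8] + [(-7)·(-14) − 14·4] + [14·15 − 12·(-14)]| = 818, so the area is 409.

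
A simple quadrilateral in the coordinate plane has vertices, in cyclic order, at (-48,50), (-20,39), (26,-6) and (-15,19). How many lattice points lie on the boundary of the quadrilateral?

4

Along each edge there are gcd(|Δx|,|Δy|)+1 lattice points, so counting each shared vertex once the boundary has gcd(28,11) + gcd(46,45) + gcd(41,25) + gcd(33,31) = 1+1+1+1 = 4.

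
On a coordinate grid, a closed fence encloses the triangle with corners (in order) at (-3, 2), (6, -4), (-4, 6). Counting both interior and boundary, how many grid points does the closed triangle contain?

23

By the shoelace formula, twice the signed area is |[(-3)·(-4) − 6·2] + [6·6 − (-4)·(-4)] + [(-4)·2 − (-3)·6]| = 30, so the area is 15.
Summing gcd(|Δx|,|Δy|) over the edges gives the boundary count: gcd(9,6) + gcd(10,10) + gcd(1,4) = 3+10+1 = 14.
Pick's theorem gives I = A − B/2 + 1 = 15 − 14/2 + 1 = 9, so the closed region contains I + B = 9 + 14 = 23 lattice points.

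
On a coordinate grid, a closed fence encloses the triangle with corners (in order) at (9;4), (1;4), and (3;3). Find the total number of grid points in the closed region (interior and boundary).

Using the shoelace formula, 2A = |[9·4 − 1·4] + [1·3 − 3·4] + [3·4 − 9·3]| = 8, so the area is 4.
The number of boundary lattice points is Σ gcd(|Δx|,|Δy|) = gcd(8,0) + gcd(2,1) + gcd(6,1) = 8+1+1 = 10.
Pick's theorem gives I = A − B/2 + 1 = 4 − 10/2 + 1 = 0, so the closed region contains I + B = 0 + 10 = 10 lattice points.

10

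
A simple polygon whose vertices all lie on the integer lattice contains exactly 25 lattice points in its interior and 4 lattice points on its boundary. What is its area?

26

Pick's theorem states A = I + B/2 − 1, so A = 25 + 4/2 − 1 = 26.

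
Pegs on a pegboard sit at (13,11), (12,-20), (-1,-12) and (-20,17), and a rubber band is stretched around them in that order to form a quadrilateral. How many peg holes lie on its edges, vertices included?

6

Along each edge there are gcd(|Δx|,|Δy|)+1 lattice points, so counting each shared vertex once the boundary has gcd(1,31) + gcd(13,8) + gcd(19,29) + gcd(33,6) = 1+1+1+3 = 6.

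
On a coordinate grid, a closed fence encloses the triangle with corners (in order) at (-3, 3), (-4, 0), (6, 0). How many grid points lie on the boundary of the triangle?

14

The number of boundary lattice points is Σ gcd(|Δx|,|Δy|) = gcd(1,3) + gcd(10,0) + gcd(9,3) = 1+10+3 = 14.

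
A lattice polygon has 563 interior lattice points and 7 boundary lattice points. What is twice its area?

By Pick's theorem, A = I + B/2 − 1 = 563 + 7/2 − 1 = 1131/2.
Hence 2A = 1131.

1131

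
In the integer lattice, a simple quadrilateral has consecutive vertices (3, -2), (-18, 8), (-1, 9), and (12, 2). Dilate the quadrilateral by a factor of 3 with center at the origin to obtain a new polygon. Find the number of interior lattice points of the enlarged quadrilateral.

1372

The shoelace formula gives twice the area as |[3·8 − (-18)·(-2)] + [(-18)·9 − (-1)·8] + [(-1)·2 − 12·9] + [12·(-2) − 3·2]| = 306, so the area is 153.
Summing gcd(|Δx|,|Δy|) over the edges gives the boundary count: gcd(21,10) + gcd(17,1) + gcd(13,7) + gcd(9,4) = 1+1+1+1 = 4.
Scaling by 3 multiplies the area by 3² = 9 (so the new area is 1377) and multiplies the boundary lattice-point count by 3, giving 12.
By Pick's theorem, the interior count of the dilated polygon is 1377 − 12/2 + 1 = 1372.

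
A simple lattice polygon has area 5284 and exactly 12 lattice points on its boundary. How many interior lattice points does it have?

From Pick's theorem, I = A − B/2 + 1 = 5284 − 12/2 + 1 = 5279.

5279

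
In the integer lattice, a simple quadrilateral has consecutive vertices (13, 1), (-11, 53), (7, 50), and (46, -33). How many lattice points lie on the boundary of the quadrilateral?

9

The number of boundary lattice points is Σ gcd(|Δx|,|Δy|) = gcd(24,52) + gcd(18,3) + gcd(39,83) + gcd(33,34) = 4+3+1+1 = 9.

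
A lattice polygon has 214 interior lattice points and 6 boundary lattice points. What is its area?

By Pick's theorem, A = I + B/2 − 1 = 214 + 6/2 − 1 = 216.

216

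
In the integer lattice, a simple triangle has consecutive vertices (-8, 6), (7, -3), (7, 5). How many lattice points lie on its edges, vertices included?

The number of boundary lattice points is Σ gcd(|Δx|,|Δy|) = gcd(15,9) + gcd(0,8) + gcd(15,1) = 3+8+1 = 12.

12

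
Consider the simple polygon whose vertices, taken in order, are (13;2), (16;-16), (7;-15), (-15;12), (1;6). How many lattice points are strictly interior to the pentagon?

339

By the shoelace formula, twice the signed area is |(13·(-16) − 16·2) + (16·(-15) − 7·(-16)) + (7·12 − (-15)·(-15)) + ((-15)·6 − 1·12) + (1·2 − 13·6)| = 687, so the area is 343.5.
Along each edge there are gcd(|Δx|,|Δy|)+1 lattice points, so counting each shared vertex once the boundary has gcd(3,18) + gcd(9,1) + gcd(22,27) + gcd(16,6) + gcd(12,4) = 3+1+1+2+4 = 11.
Pick's theorem gives I = A − B/2 + 1 = 343.5 − 11/2 + 1 = 339.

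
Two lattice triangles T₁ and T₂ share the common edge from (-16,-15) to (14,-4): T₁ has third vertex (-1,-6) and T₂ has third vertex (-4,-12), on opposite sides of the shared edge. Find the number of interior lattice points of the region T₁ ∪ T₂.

70

The union is the simple quadrilateral with vertices (-16,-15), (-1,-6), (14,-4), (-4,-12) in order.
Using the shoelace formula, 2A = |[(-16)·(-6) − (-1)·(-15)] + [(-1)·(-4) − 14·(-6)] + [14·(-12) − (-4)·(-4)] + [(-4)·(-15) − (-16)·(-12)]| = 147, so the area is 147/2.
The number of boundary lattice points is Σ gcd(|Δx|,|Δy|) = gcd(15,9) + gcd(15,2) + gcd(18,8) + gcd(12,3) = 3+1+2+3 = 9.
By Pick's theorem I = A − B/2 + 1 = 147/2 − 9/2 + 1 = 70.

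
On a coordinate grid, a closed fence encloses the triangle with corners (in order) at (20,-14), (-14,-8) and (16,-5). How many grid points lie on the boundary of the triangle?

Along each edge there are gcd(|Δx|,|Δy|)+1 lattice points, so counting each shared vertex once the boundary has gcd(34,6) + gcd(30,3) + gcd(4,9) = 2+3+1 = 6.

6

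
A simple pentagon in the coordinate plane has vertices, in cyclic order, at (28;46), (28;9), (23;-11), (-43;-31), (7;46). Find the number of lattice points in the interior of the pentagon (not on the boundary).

By the shoelace formula, twice the signed area is |(28·9 − 28·46) + (28·(-11) − 23·9) + (23·(-31) − (-43)·(-11)) + ((-43)·46 − 7·(-31)) + (7·46 − 28·46)| = 5464, so the area is 2732.
The number of boundary lattice points is Σ gcd(|Δx|,|Δy|) = gcd(0,37) + gcd(5,20) + gcd(66,20) + gcd(50,77) + gcd(21,0) = 37+5+2+1+21 = 66.
Pick's theorem gives I = A − B/2 + 1 = 2732 − 66/2 + 1 = 2700.

2700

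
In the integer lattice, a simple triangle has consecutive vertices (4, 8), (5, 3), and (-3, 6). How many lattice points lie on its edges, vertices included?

3

Along each edge there are gcd(|Δx|,|Δy|)+1 lattice points, so counting each shared vertex once the boundary has gcd(1,5) + gcd(8,3) + gcd(7,2) = 1+1+1 = 3.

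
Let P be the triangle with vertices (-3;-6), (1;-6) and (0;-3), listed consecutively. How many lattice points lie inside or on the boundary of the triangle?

Using the shoelace formula, 2A = |((-3)·(-6) − 1·(-6)) + (1·(-3) − 0·(-6)) + (0·(-6) − (-3)·(-3))| = 12, so the area is 6.
Along each edge there are gcd(|Δx|,|Δy|)+1 lattice points, so counting each shared vertex once the boundary has gcd(4,0) + gcd(1,3) + gcd(3,3) = 4+1+3 = 8.
Pick's theorem gives I = A − B/2 + 1 = 6 − 8/2 + 1 = 3, so the closed region contains I + B = 3 + 8 = 11 lattice points.

11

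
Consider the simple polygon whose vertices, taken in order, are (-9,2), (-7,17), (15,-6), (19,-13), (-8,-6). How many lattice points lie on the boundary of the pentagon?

5

Summing gcd(|Δx|,|Δy|) over the edges gives the boundary count: gcd(2,15) + gcd(22,23) + gcd(4,7) + gcd(27,7) + gcd(1,8) = 1+1+1+1+1 = 5.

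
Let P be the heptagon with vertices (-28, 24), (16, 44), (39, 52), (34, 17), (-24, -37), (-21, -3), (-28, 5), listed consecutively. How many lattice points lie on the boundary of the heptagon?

Along each edge there are gcd(|Δx|,|Δy|)+1 lattice points, so counting each shared vertex once the boundary has gcd(44,20) + gcd(23,8) + gcd(5,35) + gcd(58,54) + gcd(3,34) + gcd(7,8) + gcd(0,19) = 4+1+5+2+1+1+19 = 33.

33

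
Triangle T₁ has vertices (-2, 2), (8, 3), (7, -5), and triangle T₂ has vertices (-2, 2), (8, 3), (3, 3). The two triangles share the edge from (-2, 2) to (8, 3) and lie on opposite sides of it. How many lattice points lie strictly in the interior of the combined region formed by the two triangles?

The union is the simple quadrilateral with vertices (-2, 2), (7, -5), (8, 3), (3, 3) in order.
The shoelace formula gives twice the area as |((-2)·(-5) − 7·2) + (7·3 − 8·(-5)) + (8·3 − 3·3) + (3·2 − (-2)·3)| = 84, so the area is 42.
Summing gcd(|Δx|,|Δy|) over the edges gives the boundary count: gcd(9,7) + gcd(1,8) + gcd(5,0) + gcd(5,1) = 1+1+5+1 = 8.
By Pick's theorem I = A − B/2 + 1 = 42 − 8/2 + 1 = 39.

39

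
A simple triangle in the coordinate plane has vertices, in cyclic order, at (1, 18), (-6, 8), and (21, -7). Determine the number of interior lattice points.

Using the shoelace formula, 2A = |(1·8 − (-6)·18) + ((-6)·(-7) − 21·8) + (21·18 − 1·(-7))| = 375, so the area is 375/2.
Along each edge there are gcd(|Δx|,|Δy|)+1 lattice points, so counting each shared vertex once the boundary has gcd(7,10) + gcd(27,15) + gcd(20,25) = 1+3+5 = 9.
By Pick's theorem A = I + B/2 − 1, so I = 375/2 − 9/2 + 1 = 184.

184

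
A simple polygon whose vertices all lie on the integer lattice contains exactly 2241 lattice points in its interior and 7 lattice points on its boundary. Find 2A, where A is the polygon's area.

4487

Pick's theorem states A = I + B/2 − 1, so A = 2241 + 7/2 − 1 = 4487/2.
Hence 2A = 4487.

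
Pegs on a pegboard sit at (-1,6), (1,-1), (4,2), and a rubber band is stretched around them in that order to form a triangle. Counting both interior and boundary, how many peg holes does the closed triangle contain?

17

Using the shoelace formula, 2A = |((-1)·(-1) − 1·6) + (1·2 − 4·(-1)) + (4·6 − (-1)·2)| = 27, so the area is 13.5.
The number of boundary lattice points is Σ gcd(|Δx|,|Δy|) = gcd(2,7) + gcd(3,3) + gcd(5,4) = 1+3+1 = 5.
Pick's theorem gives I = A − B/2 + 1 = 13.5 − 5/2 + 1 = 12, so the closed region contains I + B = 12 + 5 = 17 lattice points.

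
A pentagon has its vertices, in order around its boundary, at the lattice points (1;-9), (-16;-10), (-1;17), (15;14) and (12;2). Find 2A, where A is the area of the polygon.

953

Using the shoelace formula, 2A = |(1·(-10) − (-16)·(-9)) + ((-16)·17 − (-1)·(-10)) + ((-1)·14 − 15·17) + (15·2 − 12·14) + (12·(-9) − 1·2)| = 953, so the area is 953/2.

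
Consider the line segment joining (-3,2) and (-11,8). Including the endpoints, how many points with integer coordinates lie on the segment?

3

The number of lattice points on a segment between lattice points is gcd(|Δx|,|Δy|) + 1 = gcd(8,6) + 1 = 2 + 1 = 3.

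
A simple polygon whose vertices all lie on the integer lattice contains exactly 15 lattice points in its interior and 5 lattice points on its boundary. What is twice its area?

33

By Pick's theorem, A = I + B/2 − 1 = 15 + 5/2 − 1 = 33/2.
Hence 2A = 33.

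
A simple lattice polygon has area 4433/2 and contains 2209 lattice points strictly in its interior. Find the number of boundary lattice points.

17

Pick's theorem gives A = I + B/2 − 1, so B = 2(A − I + 1) = 2(4433/2 − 2209 + 1) = 17.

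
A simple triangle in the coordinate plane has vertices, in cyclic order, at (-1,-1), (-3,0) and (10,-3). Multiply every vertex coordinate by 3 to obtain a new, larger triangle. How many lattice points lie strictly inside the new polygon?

The shoelace formula gives twice the area as |((-1)·0 − (-3)·(-1)) + ((-3)·(-3) − 10·0) + (10·(-1) − (-1)·(-3))| = 7, so the area is 7/2.
Summing gcd(|Δx|,|Δy|) over the edges gives the boundary count: gcd(2,1) + gcd(13,3) + gcd(11,2) = 1+1+1 = 3.
Scaling by 3 multiplies the area by 3² = 9 (so the new area is 63/2) and multiplies the boundary lattice-point count by 3, giving 9.
By Pick's theorem, the interior count of the dilated polygon is 63/2 − 9/2 + 1 = 28.

28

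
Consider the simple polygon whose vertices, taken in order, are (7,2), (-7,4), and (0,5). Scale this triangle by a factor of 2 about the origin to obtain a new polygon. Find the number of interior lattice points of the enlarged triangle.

53

Using the shoelace formula, 2A = |[7·4 − (-7)·2] + [(-7)·5 − 0·4] + [0·2 − 7·5]| = 28, so the area is 14.
Along each edge there are gcd(|Δx|,|Δy|)+1 lattice points, so counting each shared vertex once the boundary has gcd(14,2) + gcd(7,1) + gcd(7,3) = 2+1+1 = 4.
Scaling by 2 multiplies the area by 2² = 4 (so the new area is 56) and multiplies the boundary lattice-point count by 2, giving 8.
By Pick's theorem, the interior count of the dilated polygon is 56 − 8/2 + 1 = 53.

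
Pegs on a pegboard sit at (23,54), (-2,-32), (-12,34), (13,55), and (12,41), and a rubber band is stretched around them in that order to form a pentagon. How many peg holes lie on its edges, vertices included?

Along each edge there are gcd(|Δx|,|Δy|)+1 lattice points, so counting each shared vertex once the boundary has gcd(25,86) + gcd(10,66) + gcd(25,21) + gcd(1,14) + gcd(11,13) = 1+2+1+1+1 = 6.

6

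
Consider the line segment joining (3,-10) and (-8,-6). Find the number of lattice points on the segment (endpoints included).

2

The number of lattice points on a segment between lattice points is gcd(|Δx|,|Δy|) + 1 = gcd(11,4) + 1 = 1 + 1 = 2.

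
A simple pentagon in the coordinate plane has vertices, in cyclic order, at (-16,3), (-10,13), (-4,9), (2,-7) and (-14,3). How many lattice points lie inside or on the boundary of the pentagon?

152

By the shoelace formula, twice the signed area is |[(-16)·13 − (-10)·3] + [(-10)·9 − (-4)·13] + [(-4)·(-7) − 2·9] + [2·3 − (-14)·(-7)] + [(-14)·3 − (-16)·3]| = 292, so the area is 146.
Along each edge there are gcd(|Δx|,|Δy|)+1 lattice points, so counting each shared vertex once the boundary has gcd(6,10) + gcd(6,4) + gcd(6,16) + gcd(16,10) + gcd(2,0) = 2+2+2+2+2 = 10.
Pick's theorem gives I = A − B/2 + 1 = 146 − 10/2 + 1 = 142, so the closed region contains I + B = 142 + 10 = 152 lattice points.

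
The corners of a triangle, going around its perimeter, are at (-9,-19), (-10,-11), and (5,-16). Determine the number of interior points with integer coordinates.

55

The shoelace formula gives twice the area as |((-9)·(-11) − (-10)·(-19)) + ((-10)·(-16) − 5·(-11)) + (5·(-19) − (-9)·(-16))| = 115, so the area is 115/2.
The number of boundary lattice points is Σ gcd(|Δx|,|Δy|) = gcd(1,8) + gcd(15,5) + gcd(14,3) = 1+5+1 = 7.
By Pick's theorem A = I + B/2 − 1, so I = 115/2 − 7/2 + 1 = 55.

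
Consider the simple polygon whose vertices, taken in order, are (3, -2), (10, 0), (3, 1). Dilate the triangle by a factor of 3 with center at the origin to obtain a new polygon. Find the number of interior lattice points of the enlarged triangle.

The shoelace formula gives twice the area as |(3·0 − 10·(-2)) + (10·1 − 3·0) + (3·(-2) − 3·1)| = 21, so the area is 21/2.
The number of boundary lattice points is Σ gcd(|Δx|,|Δy|) = gcd(7,2) + gcd(7,1) + gcd(0,3) = 1+1+3 = 5.
Scaling by 3 multiplies the area by 3² = 9 (so the new area is 94.5) and multiplies the boundary lattice-point count by 3, giving 15.
By Pick's theorem, the interior count of the dilated polygon is 94.5 − 15/2 + 1 = 88.

88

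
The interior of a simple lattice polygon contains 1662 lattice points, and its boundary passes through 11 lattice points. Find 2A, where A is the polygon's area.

3333

By Pick's theorem, A = I + B/2 − 1 = 1662 + 11/2 − 1 = 3333/2.
Hence 2A = 3333.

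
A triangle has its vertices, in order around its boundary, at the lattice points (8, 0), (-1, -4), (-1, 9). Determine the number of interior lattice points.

By the shoelace formula, twice the signed area is |[8·(-4) − (-1)·0] + [(-1)·9 − (-1)·(-4)] + [(-1)·0 − 8·9]| = 117, so the area is 117/2.
The number of boundary lattice points is Σ gcd(|Δx|,|Δy|) = gcd(9,4) + gcd(0,13) + gcd(9,9) = 1+13+9 = 23.
Pick's theorem gives I = A − B/2 + 1 = 117/2 − 23/2 + 1 = 48.

48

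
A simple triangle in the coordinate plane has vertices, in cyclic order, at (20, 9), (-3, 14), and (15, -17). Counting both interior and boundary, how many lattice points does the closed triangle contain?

314

By the shoelace formula, twice the signed area is |[20·14 − (-3)·9] + [(-3)·(-17) − 15·14] + [15·9 − 20·(-17)]| = 623, so the area is 311.5.
Summing gcd(|Δx|,|Δy|) over the edges gives the boundary count: gcd(23,5) + gcd(18,31) + gcd(5,26) = 1+1+1 = 3.
Pick's theorem gives I = A − B/2 + 1 = 311.5 − 3/2 + 1 = 311, so the closed region contains I + B = 311 + 3 = 314 lattice points.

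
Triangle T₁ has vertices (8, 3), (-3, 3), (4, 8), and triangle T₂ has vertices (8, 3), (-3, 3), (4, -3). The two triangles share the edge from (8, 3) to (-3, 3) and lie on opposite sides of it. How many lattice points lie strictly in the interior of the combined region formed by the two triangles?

The union is the simple quadrilateral with vertices (8, 3), (4, 8), (-3, 3), (4, -3) in order.
Using the shoelace formula, 2A = |(8·8 − 4·3) + (4·3 − (-3)·8) + ((-3)·(-3) − 4·3) + (4·3 − 8·(-3))| = 121, so the area is 60.5.
Along each edge there are gcd(|Δx|,|Δy|)+1 lattice points, so counting each shared vertex once the boundary has gcd(4,5) + gcd(7,5) + gcd(7,6) + gcd(4,6) = 1+1+1+2 = 5.
By Pick's theorem I = A − B/2 + 1 = 60.5 − 5/2 + 1 = 59.

59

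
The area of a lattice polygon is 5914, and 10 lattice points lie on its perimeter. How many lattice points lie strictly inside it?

From Pick's theorem, I = A − B/2 + 1 = 5914 − 10/2 + 1 = 5910.

5910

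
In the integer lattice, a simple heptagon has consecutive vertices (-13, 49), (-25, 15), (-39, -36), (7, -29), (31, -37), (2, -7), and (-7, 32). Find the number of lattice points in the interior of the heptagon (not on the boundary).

By the shoelace formula, twice the signed area is |((-13)·15 − (-25)·49) + ((-25)·(-36) − (-39)·15) + ((-39)·(-29) − 7·(-36)) + (7·(-37) − 31·(-29)) + (31·(-7) − 2·(-37)) + (2·32 − (-7)·(-7)) + ((-7)·49 − (-13)·32)| = 4483, so the area is 2241.5.
The number of boundary lattice points is Σ gcd(|Δx|,|Δy|) = gcd(12,34) + gcd(14,51) + gcd(46,7) + gcd(24,8) + gcd(29,30) + gcd(9,39) + gcd(6,17) = 2+1+1+8+1+3+1 = 17.
By Pick's theorem A = I + B/2 − 1, so I = 2241.5 − 17/2 + 1 = 2234.

2234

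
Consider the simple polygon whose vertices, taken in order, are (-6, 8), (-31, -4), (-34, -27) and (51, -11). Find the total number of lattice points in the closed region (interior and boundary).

1545

By the shoelace formula, twice the signed area is |((-6)·(-4) − (-31)·8) + ((-31)·(-27) − (-34)·(-4)) + ((-34)·(-11) − 51·(-27)) + (51·8 − (-6)·(-11))| = 3066, so the area is 1533.
The number of boundary lattice points is Σ gcd(|Δx|,|Δy|) = gcd(25,12) + gcd(3,23) + gcd(85,16) + gcd(57,19) = 1+1+1+19 = 22.
Pick's theorem gives I = A − B/2 + 1 = 1533 − 22/2 + 1 = 1523, so the closed region contains I + B = 1523 + 22 = 1545 lattice points.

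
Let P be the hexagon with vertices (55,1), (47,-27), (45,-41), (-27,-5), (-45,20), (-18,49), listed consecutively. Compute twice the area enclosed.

Using the shoelace formula, 2A = |[55·(-27) − 47·1] + [47·(-41) − 45·(-27)] + [45·(-5) − (-27)·(-41)] + [(-27)·20 − (-45)·(-5)] + [(-45)·49 − (-18)·20] + [(-18)·1 − 55·49]| = 8899, so the area is 8899/2.

8899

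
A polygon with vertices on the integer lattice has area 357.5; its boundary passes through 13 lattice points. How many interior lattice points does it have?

From Pick's theorem, I = A − B/2 + 1 = 357.5 − 13/2 + 1 = 352.

352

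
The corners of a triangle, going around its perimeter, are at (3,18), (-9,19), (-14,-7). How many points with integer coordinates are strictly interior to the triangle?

Using the shoelace formula, 2A = |(3·19 − (-9)·18) + ((-9)·(-7) − (-14)·19) + ((-14)·18 − 3·(-7))| = 317, so the area is 158.5.
Summing gcd(|Δx|,|Δy|) over the edges gives the boundary count: gcd(12,1) + gcd(5,26) + gcd(17,25) = 1+1+1 = 3.
By Pick's theorem A = I + B/2 − 1, so I = 158.5 − 3/2 + 1 = 158.

158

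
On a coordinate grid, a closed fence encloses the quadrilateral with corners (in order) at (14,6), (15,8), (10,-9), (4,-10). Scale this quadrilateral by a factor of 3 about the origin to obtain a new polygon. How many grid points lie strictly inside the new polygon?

The shoelace formula gives twice the area as |[14·8 − 15·6] + [15·(-9) − 10·8] + [10·(-10) − 4·(-9)] + [4·6 − 14·(-10)]| = 93, so the area is 46.5.
Along each edge there are gcd(|Δx|,|Δy|)+1 lattice points, so counting each shared vertex once the boundary has gcd(1,2) + gcd(5,17) + gcd(6,1) + gcd(10,16) = 1+1+1+2 = 5.
Scaling by 3 multiplies the area by 3² = 9 (so the new area is 837/2) and multiplies the boundary lattice-point count by 3, giving 15.
By Pick's theorem, the interior count of the dilated polygon is 837/2 − 15/2 + 1 = 412.

412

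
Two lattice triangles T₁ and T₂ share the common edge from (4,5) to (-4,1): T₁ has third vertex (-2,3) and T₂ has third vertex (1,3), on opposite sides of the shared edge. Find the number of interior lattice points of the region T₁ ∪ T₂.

The union is the simple quadrilateral with vertices (4,5), (-2,3), (-4,1), (1,3) in order.
By the shoelace formula, twice the signed area is |[4·3 − (-2)·5] + [(-2)·1 − (-4)·3] + [(-4)·3 − 1·1] + [1·5 − 4·3]| = 12, so the area is 6.
The number of boundary lattice points is Σ gcd(|Δx|,|Δy|) = gcd(6,2) + gcd(2,2) + gcd(5,2) + gcd(3,2) = 2+2+1+1 = 6.
By Pick's theorem I = A − B/2 + 1 = 6 − 6/2 + 1 = 4.

4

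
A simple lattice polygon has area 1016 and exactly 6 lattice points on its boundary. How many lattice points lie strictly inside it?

1014

From Pick's theorem, I = A − B/2 + 1 = 1016 − 6/2 + 1 = 1014.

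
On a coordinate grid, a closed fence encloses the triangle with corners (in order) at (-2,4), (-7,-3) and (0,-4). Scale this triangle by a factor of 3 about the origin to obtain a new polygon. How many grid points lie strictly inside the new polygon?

By the shoelace formula, twice the signed area is |((-2)·(-3) − (-7)·4) + ((-7)·(-4) − 0·(-3)) + (0·4 − (-2)·(-4))| = 54, so the area is 27.
Summing gcd(|Δx|,|Δy|) over the edges gives the boundary count: gcd(5,7) + gcd(7,1) + gcd(2,8) = 1+1+2 = 4.
Scaling by 3 multiplies the area by 3² = 9 (so the new area is 243) and multiplies the boundary lattice-point count by 3, giving 12.
By Pick's theorem, the interior count of the dilated polygon is 243 − 12/2 + 1 = 238.

238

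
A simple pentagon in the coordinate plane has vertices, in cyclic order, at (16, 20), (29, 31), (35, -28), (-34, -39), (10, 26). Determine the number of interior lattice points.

The shoelace formula gives twice the area as |(16·31 − 29·20) + (29·(-28) − 35·31) + (35·(-39) − (-34)·(-28)) + ((-34)·26 − 10·(-39)) + (10·20 − 16·26)| = 5008, so the area is 2504.
Along each edge there are gcd(|Δx|,|Δy|)+1 lattice points, so counting each shared vertex once the boundary has gcd(13,11) + gcd(6,59) + gcd(69,11) + gcd(44,65) + gcd(6,6) = 1+1+1+1+6 = 10.
By Pick's theorem A = I + B/2 − 1, so I = 2504 − 10/2 + 1 = 2500.

2500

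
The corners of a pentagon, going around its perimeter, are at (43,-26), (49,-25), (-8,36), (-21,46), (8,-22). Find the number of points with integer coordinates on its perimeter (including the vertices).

5

The number of boundary lattice points is Σ gcd(|Δx|,|Δy|) = gcd(6,1) + gcd(57,61) + gcd(13,10) + gcd(29,68) + gcd(35,4) = 1+1+1+1+1 = 5.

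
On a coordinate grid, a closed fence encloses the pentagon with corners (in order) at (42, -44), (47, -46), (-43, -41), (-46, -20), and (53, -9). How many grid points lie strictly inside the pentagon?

2628

By the shoelace formula, twice the signed area is |(42·(-46) − 47·(-44)) + (47·(-41) − (-43)·(-46)) + ((-43)·(-20) − (-46)·(-41)) + ((-46)·(-9) − 53·(-20)) + (53·(-44) − 42·(-9))| = 5275, so the area is 5275/2.
Along each edge there are gcd(|Δx|,|Δy|)+1 lattice points, so counting each shared vertex once the boundary has gcd(5,2) + gcd(90,5) + gcd(3,21) + gcd(99,11) + gcd(11,35) = 1+5+3+11+1 = 21.
By Pick's theorem A = I + B/2 − 1, so I = 5275/2 − 21/2 + 1 = 2628.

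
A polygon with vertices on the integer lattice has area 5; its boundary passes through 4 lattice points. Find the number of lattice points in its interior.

4

From Pick's theorem, I = A − B/2 + 1 = 5 − 4/2 + 1 = 4.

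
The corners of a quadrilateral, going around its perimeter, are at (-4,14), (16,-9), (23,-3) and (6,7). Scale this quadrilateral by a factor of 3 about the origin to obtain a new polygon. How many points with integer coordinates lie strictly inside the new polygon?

1174

By the shoelace formula, twice the signed area is |[(-4)·(-9) − 16·14] + [16·(-3) − 23·(-9)] + [23·7 − 6·(-3)] + [6·14 − (-4)·7]| = 262, so the area is 131.
The number of boundary lattice points is Σ gcd(|Δx|,|Δy|) = gcd(20,23) + gcd(7,6) + gcd(17,10) + gcd(10,7) = 1+1+1+1 = 4.
Scaling by 3 multiplies the area by 3² = 9 (so the new area is 1179) and multiplies the boundary lattice-point count by 3, giving 12.
By Pick's theorem, the interior count of the dilated polygon is 1179 − 12/2 + 1 = 1174.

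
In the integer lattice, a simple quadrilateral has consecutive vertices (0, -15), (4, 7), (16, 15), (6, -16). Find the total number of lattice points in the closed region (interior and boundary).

Using the shoelace formula, 2A = |(0·7 − 4·(-15)) + (4·15 − 16·7) + (16·(-16) − 6·15) + (6·(-15) − 0·(-16))| = 428, so the area is 214.
The number of boundary lattice points is Σ gcd(|Δx|,|Δy|) = gcd(4,22) + gcd(12,8) + gcd(10,31) + gcd(6,1) = 2+4+1+1 = 8.
Pick's theorem gives I = A − B/2 + 1 = 214 − 8/2 + 1 = 211, so the closed region contains I + B = 211 + 8 = 219 lattice points.

219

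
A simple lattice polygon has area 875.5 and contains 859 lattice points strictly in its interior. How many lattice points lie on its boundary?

35

Pick's theorem gives A = I + B/2 − 1, so B = 2(A − I + 1) = 2(875.5 − 859 + 1) = 35.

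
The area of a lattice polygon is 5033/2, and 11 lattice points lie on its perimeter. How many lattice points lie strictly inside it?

From Pick's theorem, I = A − B/2 + 1 = 5033/2 − 11/2 + 1 = 2512.

2512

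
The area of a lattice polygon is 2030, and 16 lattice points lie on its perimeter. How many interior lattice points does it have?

Pick's theorem A = I + B/2 − 1 rearranges to I = A − B/2 + 1 = 2030 − 16/2 + 1 = 2023.

2023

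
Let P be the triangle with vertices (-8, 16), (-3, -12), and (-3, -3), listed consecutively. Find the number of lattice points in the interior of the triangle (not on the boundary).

18

By the shoelace formula, twice the signed area is |[(-8)·(-12) − (-3)·16] + [(-3)·(-3) − (-3)·(-12)] + [(-3)·16 − (-8)·(-3)]| = 45, so the area is 22.5.
Summing gcd(|Δx|,|Δy|) over the edges gives the boundary count: gcd(5,28) + gcd(0,9) + gcd(5,19) = 1+9+1 = 11.
Pick's theorem gives I = A − B/2 + 1 = 22.5 − 11/2 + 1 = 18.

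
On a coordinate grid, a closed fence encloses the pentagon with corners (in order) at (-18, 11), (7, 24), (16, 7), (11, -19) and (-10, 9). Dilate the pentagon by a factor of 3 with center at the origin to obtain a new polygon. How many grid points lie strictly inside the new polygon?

5671

Using the shoelace formula, 2A = |[(-18)·24 − 7·11] + [7·7 − 16·24] + [16·(-19) − 11·7] + [11·9 − (-10)·(-19)] + [(-10)·11 − (-18)·9]| = 1264, so the area is 632.
The number of boundary lattice points is Σ gcd(|Δx|,|Δy|) = gcd(25,13) + gcd(9,17) + gcd(5,26) + gcd(21,28) + gcd(8,2) = 1+1+1+7+2 = 12.
Scaling by 3 multiplies the area by 3² = 9 (so the new area is 5688) and multiplies the boundary lattice-point count by 3, giving 36.
By Pick's theorem, the interior count of the dilated polygon is 5688 − 36/2 + 1 = 5671.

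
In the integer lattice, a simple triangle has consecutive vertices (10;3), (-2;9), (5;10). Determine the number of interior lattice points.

24

The shoelace formula gives twice the area as |[10·9 − (-2)·3] + [(-2)·10 − 5·9] + [5·3 − 10·10]| = 54, so the area is 27.
Summing gcd(|Δx|,|Δy|) over the edges gives the boundary count: gcd(12,6) + gcd(7,1) + gcd(5,7) = 6+1+1 = 8.
Pick's theorem gives I = A − B/2 + 1 = 27 − 8/2 + 1 = 24.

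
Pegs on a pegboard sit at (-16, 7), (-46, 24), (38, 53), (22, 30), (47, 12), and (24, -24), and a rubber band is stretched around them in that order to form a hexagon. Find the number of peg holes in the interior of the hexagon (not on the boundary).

By the shoelace formula, twice the signed area is |((-16)·24 − (-46)·7) + ((-46)·53 − 38·24) + (38·30 − 22·53) + (22·12 − 47·30) + (47·(-24) − 24·12) + (24·7 − (-16)·(-24))| = 6216, so the area is 3108.
Summing gcd(|Δx|,|Δy|) over the edges gives the boundary count: gcd(30,17) + gcd(84,29) + gcd(16,23) + gcd(25,18) + gcd(23,36) + gcd(40,31) = 1+1+1+1+1+1 = 6.
By Pick's theorem A = I + B/2 − 1, so I = 3108 − 6/2 + 1 = 3106.

3106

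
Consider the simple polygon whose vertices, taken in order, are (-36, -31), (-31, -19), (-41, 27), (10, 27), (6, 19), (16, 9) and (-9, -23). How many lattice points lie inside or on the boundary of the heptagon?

2200

By the shoelace formula, twice the signed area is |[(-36)·(-19) − (-31)·(-31)] + [(-31)·27 − (-41)·(-19)] + [(-41)·27 − 10·27] + [10·19 − 6·27] + [6·9 − 16·19] + [16·(-23) − (-9)·9] + [(-9)·(-31) − (-36)·(-23)]| = 4328, so the area is 2164.
The number of boundary lattice points is Σ gcd(|Δx|,|Δy|) = gcd(5,12) + gcd(10,46) + gcd(51,0) + gcd(4,8) + gcd(10,10) + gcd(25,32) + gcd(27,8) = 1+2+51+4+10+1+1 = 70.
Pick's theorem gives I = A − B/2 + 1 = 2164 − 70/2 + 1 = 2130, so the closed region contains I + B = 2130 + 70 = 2200 lattice points.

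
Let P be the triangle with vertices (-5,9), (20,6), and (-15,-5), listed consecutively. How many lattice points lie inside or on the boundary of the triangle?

By the shoelace formula, twice the signed area is |((-5)·6 − 20·9) + (20·(-5) − (-15)·6) + ((-15)·9 − (-5)·(-5))| = 380, so the area is 190.
Along each edge there are gcd(|Δx|,|Δy|)+1 lattice points, so counting each shared vertex once the boundary has gcd(25,3) + gcd(35,11) + gcd(10,14) = 1+1+2 = 4.
Pick's theorem gives I = A − B/2 + 1 = 190 − 4/2 + 1 = 189, so the closed region contains I + B = 189 + 4 = 193 lattice points.

193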